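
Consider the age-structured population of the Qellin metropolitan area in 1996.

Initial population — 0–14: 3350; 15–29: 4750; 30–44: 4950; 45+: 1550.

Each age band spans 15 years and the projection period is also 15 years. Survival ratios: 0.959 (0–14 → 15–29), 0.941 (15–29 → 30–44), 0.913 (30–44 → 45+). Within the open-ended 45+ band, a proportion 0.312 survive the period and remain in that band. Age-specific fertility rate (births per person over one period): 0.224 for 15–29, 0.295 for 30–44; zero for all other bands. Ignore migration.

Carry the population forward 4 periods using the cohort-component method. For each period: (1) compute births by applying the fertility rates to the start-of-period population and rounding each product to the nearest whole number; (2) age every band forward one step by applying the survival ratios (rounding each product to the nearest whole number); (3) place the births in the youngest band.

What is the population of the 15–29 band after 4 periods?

1375

Call the groups 1 to 4, youngest first.
Period 1:
Births: 4750 * 0.224 = 1064 ; 4950 * 0.295 = 1460 → total 2524
Group 2: 3350 * 0.959 = 3213
Group 3: 4750 * 0.941 = 4470
Group 4: 4950 * 0.913 + 1550 * 0.312 = 4519 + 484 = 5003
Population now: 0–14=2524, 15–29=3213, 30–44=4470, 45+=5003
Period 2:
Births: 3213 * 0.224 = 720 ; 4470 * 0.295 = 1319 → total 2039
Group 2: 2524 * 0.959 = 2421
Group 3: 3213 * 0.941 = 3023
Group 4: 4470 * 0.913 + 5003 * 0.312 = 4081 + 1561 = 5642
Population now: 0–14=2039, 15–29=2421, 30–44=3023, 45+=5642
Period 3:
Births: 2421 * 0.224 = 542 ; 3023 * 0.295 = 892 → total 1434
Group 2: 2039 * 0.959 = 1955
Group 3: 2421 * 0.941 = 2278
Group 4: 3023 * 0.913 + 5642 * 0.312 = 2760 + 1760 = 4520
Population now: 0–14=1434, 15–29=1955, 30–44=2278, 45+=4520
Period 4:
Births: 1955 * 0.224 = 438 ; 2278 * 0.295 = 672 → total 1110
Group 2: 1434 * 0.959 = 1375
Group 3: 1955 * 0.941 = 1840
Group 4: 2278 * 0.913 + 4520 * 0.312 = 2080 + 1410 = 3490
Population now: 0–14=1110, 15–29=1375, 30–44=1840, 45+=3490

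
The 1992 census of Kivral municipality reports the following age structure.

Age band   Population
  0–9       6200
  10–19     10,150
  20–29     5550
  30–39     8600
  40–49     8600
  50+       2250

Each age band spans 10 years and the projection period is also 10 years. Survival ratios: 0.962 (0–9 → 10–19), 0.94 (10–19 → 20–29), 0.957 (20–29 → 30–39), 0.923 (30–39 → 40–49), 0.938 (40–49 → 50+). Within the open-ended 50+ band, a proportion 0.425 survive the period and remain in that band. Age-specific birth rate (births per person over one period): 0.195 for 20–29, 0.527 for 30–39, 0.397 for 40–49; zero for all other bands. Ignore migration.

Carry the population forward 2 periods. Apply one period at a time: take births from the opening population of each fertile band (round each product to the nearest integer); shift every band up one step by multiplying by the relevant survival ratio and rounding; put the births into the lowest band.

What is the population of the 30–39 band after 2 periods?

Call the bands 1 to 6, youngest first.
[period 1]
Births: 5550 * 0.195 = 1082, 8600 * 0.527 = 4532, 8600 * 0.397 = 3414 ⇒ total 9028
Band 2: 6200 * 0.962 = 5964
Band 3: 10150 * 0.94 = 9541
Band 4: 5550 * 0.957 = 5311
Band 5: 8600 * 0.923 = 7938
Band 6: 8600 * 0.938 + 2250 * 0.425 = 8067 + 956 = 9023
Population now: 0–9=9028, 10–19=5964, 20–29=9541, 30–39=5311, 40–49=7938, 50+=9023
[period 2]
Births: 9541 * 0.195 = 1860, 5311 * 0.527 = 2799, 7938 * 0.397 = 3151 ⇒ total 7810
Band 2: 9028 * 0.962 = 8685
Band 3: 5964 * 0.94 = 5606
Band 4: 9541 * 0.957 = 9131
Band 5: 5311 * 0.923 = 4902
Band 6: 7938 * 0.938 + 9023 * 0.425 = 7446 + 3835 = 11281
Population now: 0–9=7810, 10–19=8685, 20–29=5606, 30–39=9131, 40–49=4902, 50+=11281

9131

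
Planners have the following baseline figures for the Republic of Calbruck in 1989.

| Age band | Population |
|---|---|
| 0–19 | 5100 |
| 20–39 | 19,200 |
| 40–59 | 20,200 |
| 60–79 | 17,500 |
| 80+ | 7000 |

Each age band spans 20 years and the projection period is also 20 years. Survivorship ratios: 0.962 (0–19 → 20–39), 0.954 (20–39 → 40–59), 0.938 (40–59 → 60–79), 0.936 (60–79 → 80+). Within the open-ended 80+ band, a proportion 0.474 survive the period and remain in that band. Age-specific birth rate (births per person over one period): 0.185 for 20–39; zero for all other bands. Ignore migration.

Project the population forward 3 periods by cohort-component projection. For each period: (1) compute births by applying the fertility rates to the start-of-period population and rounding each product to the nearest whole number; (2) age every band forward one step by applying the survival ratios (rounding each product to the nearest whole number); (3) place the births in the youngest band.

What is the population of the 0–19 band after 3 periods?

[period 1]
Births: 19200 * 0.185 = 3552
20–39: 5100 * 0.962 = 4906
40–59: 19200 * 0.954 = 18317
60–79: 20200 * 0.938 = 18948
80+: 17500 * 0.936 + 7000 * 0.474 = 16380 + 3318 = 19698
Population now: 0–19=3552, 20–39=4906, 40–59=18317, 60–79=18948, 80+=19698
[period 2]
Births: 4906 * 0.185 = 908
20–39: 3552 * 0.962 = 3417
40–59: 4906 * 0.954 = 4680
60–79: 18317 * 0.938 = 17181
80+: 18948 * 0.936 + 19698 * 0.474 = 17735 + 9337 = 27072
Population now: 0–19=908, 20–39=3417, 40–59=4680, 60–79=17181, 80+=27072
[period 3]
Births: 3417 * 0.185 = 632
20–39: 908 * 0.962 = 873
40–59: 3417 * 0.954 = 3260
60–79: 4680 * 0.938 = 4390
80+: 17181 * 0.936 + 27072 * 0.474 = 16081 + 12832 = 28913
Population now: 0–19=632, 20–39=873, 40–59=3260, 60–79=4390, 80+=28913

632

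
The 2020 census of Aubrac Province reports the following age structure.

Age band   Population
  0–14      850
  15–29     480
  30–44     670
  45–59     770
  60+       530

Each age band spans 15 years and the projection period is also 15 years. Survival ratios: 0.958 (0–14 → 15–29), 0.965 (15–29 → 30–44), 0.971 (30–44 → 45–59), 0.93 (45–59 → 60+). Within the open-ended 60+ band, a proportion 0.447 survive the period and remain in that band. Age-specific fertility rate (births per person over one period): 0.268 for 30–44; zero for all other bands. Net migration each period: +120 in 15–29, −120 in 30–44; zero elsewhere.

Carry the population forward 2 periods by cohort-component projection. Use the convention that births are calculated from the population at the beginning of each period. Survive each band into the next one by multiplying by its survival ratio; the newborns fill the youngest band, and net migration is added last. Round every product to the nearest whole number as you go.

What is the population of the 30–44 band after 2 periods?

Let group 1 be 0–14 through group 5 = 60+.
Period 1:
Births: 670 * 0.268 = 180
Group 2: 850 * 0.958 = 814
Group 3: 480 * 0.965 = 463
Group 4: 670 * 0.971 = 651
Group 5: 770 * 0.93 + 530 * 0.447 = 716 + 237 = 953
Net migration: Group 2 + 120 → 934; Group 3 − 120 → 343
End of period: [180, 934, 343, 651, 953]
Period 2:
Births: 343 * 0.268 = 92
Group 2: 180 * 0.958 = 172
Group 3: 934 * 0.965 = 901
Group 4: 343 * 0.971 = 333
Group 5: 651 * 0.93 + 953 * 0.447 = 605 + 426 = 1031
Net migration: Group 2 + 120 → 292; Group 3 − 120 → 781
End of period: [92, 292, 781, 333, 1031]

781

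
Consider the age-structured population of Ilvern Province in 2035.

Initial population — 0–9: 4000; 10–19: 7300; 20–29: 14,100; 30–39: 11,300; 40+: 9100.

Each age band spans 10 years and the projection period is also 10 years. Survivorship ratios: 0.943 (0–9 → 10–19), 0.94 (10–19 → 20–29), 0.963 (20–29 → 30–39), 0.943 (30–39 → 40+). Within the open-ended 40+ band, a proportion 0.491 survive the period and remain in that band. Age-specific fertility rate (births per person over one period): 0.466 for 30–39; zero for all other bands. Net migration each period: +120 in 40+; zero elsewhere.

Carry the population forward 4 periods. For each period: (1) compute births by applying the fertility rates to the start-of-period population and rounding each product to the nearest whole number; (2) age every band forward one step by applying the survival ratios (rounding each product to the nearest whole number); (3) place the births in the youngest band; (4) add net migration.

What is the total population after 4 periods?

Let group 1 be 0–9 through group 5 = 40+.
[period 1]
Births: 11300 * 0.466 = 5266
Group 2: 4000 * 0.943 = 3772
Group 3: 7300 * 0.94 = 6862
Group 4: 14100 * 0.963 = 13578
Group 5: 11300 * 0.943 + 9100 * 0.491 = 10656 + 4468 = 15124
Net migration: Group 5 + 120 → 15244
→ [5266, 3772, 6862, 13578, 15244]
[period 2]
Births: 13578 * 0.466 = 6327
Group 2: 5266 * 0.943 = 4966
Group 3: 3772 * 0.94 = 3546
Group 4: 6862 * 0.963 = 6608
Group 5: 13578 * 0.943 + 15244 * 0.491 = 12804 + 7485 = 20289
Net migration: Group 5 + 120 → 20409
→ [6327, 4966, 3546, 6608, 20409]
[period 3]
Births: 6608 * 0.466 = 3079
Group 2: 6327 * 0.943 = 5966
Group 3: 4966 * 0.94 = 4668
Group 4: 3546 * 0.963 = 3415
Group 5: 6608 * 0.943 + 20409 * 0.491 = 6231 + 10021 = 16252
Net migration: Group 5 + 120 → 16372
→ [3079, 5966, 4668, 3415, 16372]
[period 4]
Births: 3415 * 0.466 = 1591
Group 2: 3079 * 0.943 = 2903
Group 3: 5966 * 0.94 = 5608
Group 4: 4668 * 0.963 = 4495
Group 5: 3415 * 0.943 + 16372 * 0.491 = 3220 + 8039 = 11259
Net migration: Group 5 + 120 → 11379
→ [1591, 2903, 5608, 4495, 11379]
Total after period 4: 1591 + 2903 + 5608 + 4495 + 11379 = 25976

25976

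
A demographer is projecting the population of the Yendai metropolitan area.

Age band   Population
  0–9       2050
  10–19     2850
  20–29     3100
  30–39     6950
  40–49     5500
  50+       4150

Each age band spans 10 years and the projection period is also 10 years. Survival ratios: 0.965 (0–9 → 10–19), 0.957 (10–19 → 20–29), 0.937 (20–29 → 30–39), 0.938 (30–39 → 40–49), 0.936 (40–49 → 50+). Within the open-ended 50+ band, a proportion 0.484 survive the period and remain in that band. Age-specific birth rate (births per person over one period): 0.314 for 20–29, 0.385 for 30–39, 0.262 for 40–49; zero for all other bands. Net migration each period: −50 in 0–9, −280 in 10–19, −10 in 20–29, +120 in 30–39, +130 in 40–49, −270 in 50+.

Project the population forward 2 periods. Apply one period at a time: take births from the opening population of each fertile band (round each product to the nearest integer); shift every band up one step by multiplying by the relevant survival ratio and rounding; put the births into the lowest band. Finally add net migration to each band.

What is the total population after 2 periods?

24828

Call the groups 1 to 6, youngest first.
Period 1.
Births: 3100 × 0.314 = 973 ; 6950 × 0.385 = 2676 ; 5500 × 0.262 = 1441 → 5090
Group 2: 2050 × 0.965 = 1978
Group 3: 2850 × 0.957 = 2727
Group 4: 3100 × 0.937 = 2905
Group 5: 6950 × 0.938 = 6519
Group 6: 5500 × 0.936 + 4150 × 0.484 = 5148 + 2009 = 7157
Net migration: Group 1 − 50 → 5040; Group 2 − 280 → 1698; Group 3 − 10 → 2717; Group 4 + 120 → 3025; Group 5 + 130 → 6649; Group 6 − 270 → 6887
Population now: 0–9=5040, 10–19=1698, 20–29=2717, 30–39=3025, 40–49=6649, 50+=6887
Period 2.
Births: 2717 × 0.314 = 853 ; 3025 × 0.385 = 1165 ; 6649 × 0.262 = 1742 → 3760
Group 2: 5040 × 0.965 = 4864
Group 3: 1698 × 0.957 = 1625
Group 4: 2717 × 0.937 = 2546
Group 5: 3025 × 0.938 = 2837
Group 6: 6649 × 0.936 + 6887 × 0.484 = 6223 + 3333 = 9556
Net migration: Group 1 − 50 → 3710; Group 2 − 280 → 4584; Group 3 − 10 → 1615; Group 4 + 120 → 2666; Group 5 + 130 → 2967; Group 6 − 270 → 9286
Population now: 0–9=3710, 10–19=4584, 20–29=1615, 30–39=2666, 40–49=2967, 50+=9286
Total after period 2: 3710 + 4584 + 1615 + 2666 + 2967 + 9286 = 24828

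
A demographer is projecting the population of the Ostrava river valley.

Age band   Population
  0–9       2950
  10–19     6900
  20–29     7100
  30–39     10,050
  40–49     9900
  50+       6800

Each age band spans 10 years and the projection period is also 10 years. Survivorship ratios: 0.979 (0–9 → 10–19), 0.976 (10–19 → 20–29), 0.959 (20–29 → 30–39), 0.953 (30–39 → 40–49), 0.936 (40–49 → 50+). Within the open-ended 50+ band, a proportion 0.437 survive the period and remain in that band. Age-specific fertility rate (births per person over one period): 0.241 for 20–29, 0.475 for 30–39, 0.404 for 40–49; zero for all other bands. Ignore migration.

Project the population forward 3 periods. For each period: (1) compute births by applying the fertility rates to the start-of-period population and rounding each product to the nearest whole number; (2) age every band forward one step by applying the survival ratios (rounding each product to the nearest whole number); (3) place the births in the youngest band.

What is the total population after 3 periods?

(Bands numbered youngest = 1 to oldest = 6.)
After projecting period 1:
Births: 7100 × 0.241 = 1711, 10050 × 0.475 = 4774, 9900 × 0.404 = 4000 ⇒ total 10485
Band 2: 2950 × 0.979 = 2888
Band 3: 6900 × 0.976 = 6734
Band 4: 7100 × 0.959 = 6809
Band 5: 10050 × 0.953 = 9578
Band 6: 9900 × 0.936 + 6800 × 0.437 = 9266 + 2972 = 12238
→ [10485, 2888, 6734, 6809, 9578, 12238]
After projecting period 2:
Births: 6734 × 0.241 = 1623, 6809 × 0.475 = 3234, 9578 × 0.404 = 3870 ⇒ total 8727
Band 2: 10485 × 0.979 = 10265
Band 3: 2888 × 0.976 = 2819
Band 4: 6734 × 0.959 = 6458
Band 5: 6809 × 0.953 = 6489
Band 6: 9578 × 0.936 + 12238 × 0.437 = 8965 + 5348 = 14313
→ [8727, 10265, 2819, 6458, 6489, 14313]
After projecting period 3:
Births: 2819 × 0.241 = 679, 6458 × 0.475 = 3068, 6489 × 0.404 = 2622 ⇒ total 6369
Band 2: 8727 × 0.979 = 8544
Band 3: 10265 × 0.976 = 10019
Band 4: 2819 × 0.959 = 2703
Band 5: 6458 × 0.953 = 6154
Band 6: 6489 × 0.936 + 14313 × 0.437 = 6074 + 6255 = 12329
→ [6369, 8544, 10019, 2703, 6154, 12329]
Total after period 3: 6369 + 8544 + 10019 + 2703 + 6154 + 12329 = 46118

46118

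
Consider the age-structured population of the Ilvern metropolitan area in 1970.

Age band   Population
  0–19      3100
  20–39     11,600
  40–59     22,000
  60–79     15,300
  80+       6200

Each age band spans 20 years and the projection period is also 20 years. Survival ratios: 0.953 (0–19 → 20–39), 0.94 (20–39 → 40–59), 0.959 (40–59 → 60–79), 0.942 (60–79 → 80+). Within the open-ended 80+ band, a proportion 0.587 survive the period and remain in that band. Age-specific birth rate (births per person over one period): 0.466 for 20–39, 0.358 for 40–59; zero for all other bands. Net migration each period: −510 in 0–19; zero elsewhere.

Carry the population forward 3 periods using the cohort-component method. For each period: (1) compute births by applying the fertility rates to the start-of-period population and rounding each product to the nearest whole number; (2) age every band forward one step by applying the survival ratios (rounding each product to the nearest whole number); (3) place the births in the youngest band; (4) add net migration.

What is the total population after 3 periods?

(Bands numbered youngest = 1 to oldest = 5.)
After projecting period 1:
Births: 11600 × 0.466 = 5406, 22000 × 0.358 = 7876 ⇒ total 13282
Band 2: 3100 × 0.953 = 2954
Band 3: 11600 × 0.94 = 10904
Band 4: 22000 × 0.959 = 21098
Band 5: 15300 × 0.942 + 6200 × 0.587 = 14413 + 3639 = 18052
Net migration: Band 1 − 510 → 12772
End of period: [12772, 2954, 10904, 21098, 18052]
After projecting period 2:
Births: 2954 × 0.466 = 1377, 10904 × 0.358 = 3904 ⇒ total 5281
Band 2: 12772 × 0.953 = 12172
Band 3: 2954 × 0.94 = 2777
Band 4: 10904 × 0.959 = 10457
Band 5: 21098 × 0.942 + 18052 × 0.587 = 19874 + 10597 = 30471
Net migration: Band 1 − 510 → 4771
End of period: [4771, 12172, 2777, 10457, 30471]
After projecting period 3:
Births: 12172 × 0.466 = 5672, 2777 × 0.358 = 994 ⇒ total 6666
Band 2: 4771 × 0.953 = 4547
Band 3: 12172 × 0.94 = 11442
Band 4: 2777 × 0.959 = 2663
Band 5: 10457 × 0.942 + 30471 × 0.587 = 9850 + 17886 = 27736
Net migration: Band 1 − 510 → 6156
End of period: [6156, 4547, 11442, 2663, 27736]
Total after period 3: 6156 + 4547 + 11442 + 2663 + 27736 = 52544

52544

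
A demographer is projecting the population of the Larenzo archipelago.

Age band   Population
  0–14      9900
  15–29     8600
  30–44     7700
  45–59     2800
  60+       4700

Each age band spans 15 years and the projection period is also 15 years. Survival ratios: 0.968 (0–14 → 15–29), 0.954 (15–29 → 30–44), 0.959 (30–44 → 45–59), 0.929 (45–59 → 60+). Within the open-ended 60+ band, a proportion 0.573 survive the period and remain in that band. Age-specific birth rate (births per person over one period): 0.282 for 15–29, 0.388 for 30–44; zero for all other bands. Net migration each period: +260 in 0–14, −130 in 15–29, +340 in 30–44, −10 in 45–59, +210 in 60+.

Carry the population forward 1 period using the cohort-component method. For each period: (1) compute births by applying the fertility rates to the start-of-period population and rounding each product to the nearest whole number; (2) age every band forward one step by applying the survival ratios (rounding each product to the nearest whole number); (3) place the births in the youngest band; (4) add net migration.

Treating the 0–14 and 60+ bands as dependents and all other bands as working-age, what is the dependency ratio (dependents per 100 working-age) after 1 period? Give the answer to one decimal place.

44.1

After projecting period 1:
Births: 8600 * 0.282 = 2425 ; 7700 * 0.388 = 2988 — total 5413
15–29: 9900 * 0.968 = 9583
30–44: 8600 * 0.954 = 8204
45–59: 7700 * 0.959 = 7384
60+: 2800 * 0.929 + 4700 * 0.573 = 2601 + 2693 = 5294
Net migration: 0–14 + 260 → 5673; 15–29 − 130 → 9453; 30–44 + 340 → 8544; 45–59 − 10 → 7374; 60+ + 210 → 5504
Population now: 0–14=5673, 15–29=9453, 30–44=8544, 45–59=7374, 60+=5504
Dependents (band 0–14 + band 60+) = 5673 + 5504 = 11177; working-age = 25371; ratio = 11177/25371 × 100 = 44.1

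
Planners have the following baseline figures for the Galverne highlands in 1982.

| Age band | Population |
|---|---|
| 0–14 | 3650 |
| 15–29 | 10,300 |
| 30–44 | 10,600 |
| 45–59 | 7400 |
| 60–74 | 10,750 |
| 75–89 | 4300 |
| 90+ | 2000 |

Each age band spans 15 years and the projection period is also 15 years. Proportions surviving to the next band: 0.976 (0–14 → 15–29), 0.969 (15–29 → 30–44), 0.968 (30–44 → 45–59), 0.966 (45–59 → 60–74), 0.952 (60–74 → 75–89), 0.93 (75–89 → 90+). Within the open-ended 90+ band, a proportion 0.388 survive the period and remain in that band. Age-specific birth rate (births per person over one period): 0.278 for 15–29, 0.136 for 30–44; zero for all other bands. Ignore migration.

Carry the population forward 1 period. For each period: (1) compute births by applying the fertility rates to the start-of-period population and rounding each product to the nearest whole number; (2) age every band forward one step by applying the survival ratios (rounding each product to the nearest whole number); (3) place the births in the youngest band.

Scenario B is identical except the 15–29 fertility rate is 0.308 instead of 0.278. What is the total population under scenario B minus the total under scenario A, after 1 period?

[period 1]
Births: 10300 * 0.278 = 2863 ; 10600 * 0.136 = 1442 → 4305
15–29: 3650 * 0.976 = 3562
30–44: 10300 * 0.969 = 9981
45–59: 10600 * 0.968 = 10261
60–74: 7400 * 0.966 = 7148
75–89: 10750 * 0.952 = 10234
90+: 4300 * 0.93 + 2000 * 0.388 = 3999 + 776 = 4775
→ [4305, 3562, 9981, 10261, 7148, 10234, 4775]
Scenario A total after 1 period: 50266
Scenario B projection —
[period 1]
Births: 10300 * 0.308 = 3172 ; 10600 * 0.136 = 1442 → 4614
15–29: 3650 * 0.976 = 3562
30–44: 10300 * 0.969 = 9981
45–59: 10600 * 0.968 = 10261
60–74: 7400 * 0.966 = 7148
75–89: 10750 * 0.952 = 10234
90+: 4300 * 0.93 + 2000 * 0.388 = 3999 + 776 = 4775
→ [4614, 3562, 9981, 10261, 7148, 10234, 4775]
Scenario B total after 1 period: 50575
Difference B − A = 50575 − 50266 = 309

309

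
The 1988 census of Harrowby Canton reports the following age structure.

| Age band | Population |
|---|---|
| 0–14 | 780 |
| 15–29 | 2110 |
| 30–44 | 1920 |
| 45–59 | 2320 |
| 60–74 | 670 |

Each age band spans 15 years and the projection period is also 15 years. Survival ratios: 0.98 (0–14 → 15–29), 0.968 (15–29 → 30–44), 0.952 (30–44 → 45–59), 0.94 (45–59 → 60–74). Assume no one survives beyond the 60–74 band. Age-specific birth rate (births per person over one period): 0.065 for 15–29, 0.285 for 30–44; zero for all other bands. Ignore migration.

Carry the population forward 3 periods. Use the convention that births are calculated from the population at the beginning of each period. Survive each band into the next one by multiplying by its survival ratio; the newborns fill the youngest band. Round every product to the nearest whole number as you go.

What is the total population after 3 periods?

4054

(Bands numbered youngest = 1 to oldest = 5.)
[period 1]
Births: 2110 × 0.065 = 137 ; 1920 × 0.285 = 547 ⇒ total 684
Band 2: 780 × 0.98 = 764
Band 3: 2110 × 0.968 = 2042
Band 4: 1920 × 0.952 = 1828
Band 5: 2320 × 0.94 = 2181
→ [684, 764, 2042, 1828, 2181]
[period 2]
Births: 764 × 0.065 = 50 ; 2042 × 0.285 = 582 ⇒ total 632
Band 2: 684 × 0.98 = 670
Band 3: 764 × 0.968 = 740
Band 4: 2042 × 0.952 = 1944
Band 5: 1828 × 0.94 = 1718
→ [632, 670, 740, 1944, 1718]
[period 3]
Births: 670 × 0.065 = 44 ; 740 × 0.285 = 211 ⇒ total 255
Band 2: 632 × 0.98 = 619
Band 3: 670 × 0.968 = 649
Band 4: 740 × 0.952 = 704
Band 5: 1944 × 0.94 = 1827
→ [255, 619, 649, 704, 1827]
Total after period 3: 255 + 619 + 649 + 704 + 1827 = 4054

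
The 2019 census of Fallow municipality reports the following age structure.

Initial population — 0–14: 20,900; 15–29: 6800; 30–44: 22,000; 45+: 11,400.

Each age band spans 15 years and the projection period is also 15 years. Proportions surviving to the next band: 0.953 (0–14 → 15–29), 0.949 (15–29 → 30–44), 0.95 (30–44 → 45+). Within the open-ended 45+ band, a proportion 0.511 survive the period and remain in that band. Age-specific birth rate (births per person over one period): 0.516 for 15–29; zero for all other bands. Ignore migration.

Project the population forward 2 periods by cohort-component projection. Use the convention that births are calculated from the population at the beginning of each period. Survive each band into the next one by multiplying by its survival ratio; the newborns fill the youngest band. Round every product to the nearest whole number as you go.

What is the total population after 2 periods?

Call the bands 1 to 4, youngest first.
[period 1]
Births: 6800 × 0.516 = 3509
Band 2: 20900 × 0.953 = 19918
Band 3: 6800 × 0.949 = 6453
Band 4: 22000 × 0.95 + 11400 × 0.511 = 20900 + 5825 = 26725
Giving 3509 / 19918 / 6453 / 26725.
[period 2]
Births: 19918 × 0.516 = 10278
Band 2: 3509 × 0.953 = 3344
Band 3: 19918 × 0.949 = 18902
Band 4: 6453 × 0.95 + 26725 × 0.511 = 6130 + 13656 = 19786
Giving 10278 / 3344 / 18902 / 19786.
Total after period 2: 10278 + 3344 + 18902 + 19786 = 52310

52310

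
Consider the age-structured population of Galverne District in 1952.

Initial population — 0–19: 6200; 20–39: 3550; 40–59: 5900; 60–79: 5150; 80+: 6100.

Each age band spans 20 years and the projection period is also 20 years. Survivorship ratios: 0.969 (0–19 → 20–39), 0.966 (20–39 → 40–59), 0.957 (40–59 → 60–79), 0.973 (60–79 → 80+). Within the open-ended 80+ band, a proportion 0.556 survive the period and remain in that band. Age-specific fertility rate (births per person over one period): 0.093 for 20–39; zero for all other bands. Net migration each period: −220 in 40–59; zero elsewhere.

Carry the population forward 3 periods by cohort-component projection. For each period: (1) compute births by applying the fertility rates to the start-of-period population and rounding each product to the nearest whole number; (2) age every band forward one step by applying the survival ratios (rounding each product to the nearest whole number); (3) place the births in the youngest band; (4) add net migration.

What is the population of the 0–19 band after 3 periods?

30

— Period 1 —
Births: 3550 × 0.093 = 330
20–39: 6200 × 0.969 = 6008
40–59: 3550 × 0.966 = 3429
60–79: 5900 × 0.957 = 5646
80+: 5150 × 0.973 + 6100 × 0.556 = 5011 + 3392 = 8403
Net migration: 40–59 − 220 → 3209
Giving 330 / 6008 / 3209 / 5646 / 8403.
— Period 2 —
Births: 6008 × 0.093 = 559
20–39: 330 × 0.969 = 320
40–59: 6008 × 0.966 = 5804
60–79: 3209 × 0.957 = 3071
80+: 5646 × 0.973 + 8403 × 0.556 = 5494 + 4672 = 10166
Net migration: 40–59 − 220 → 5584
Giving 559 / 320 / 5584 / 3071 / 10166.
— Period 3 —
Births: 320 × 0.093 = 30
20–39: 559 × 0.969 = 542
40–59: 320 × 0.966 = 309
60–79: 5584 × 0.957 = 5344
80+: 3071 × 0.973 + 10166 × 0.556 = 2988 + 5652 = 8640
Net migration: 40–59 − 220 → 89
Giving 30 / 542 / 89 / 5344 / 8640.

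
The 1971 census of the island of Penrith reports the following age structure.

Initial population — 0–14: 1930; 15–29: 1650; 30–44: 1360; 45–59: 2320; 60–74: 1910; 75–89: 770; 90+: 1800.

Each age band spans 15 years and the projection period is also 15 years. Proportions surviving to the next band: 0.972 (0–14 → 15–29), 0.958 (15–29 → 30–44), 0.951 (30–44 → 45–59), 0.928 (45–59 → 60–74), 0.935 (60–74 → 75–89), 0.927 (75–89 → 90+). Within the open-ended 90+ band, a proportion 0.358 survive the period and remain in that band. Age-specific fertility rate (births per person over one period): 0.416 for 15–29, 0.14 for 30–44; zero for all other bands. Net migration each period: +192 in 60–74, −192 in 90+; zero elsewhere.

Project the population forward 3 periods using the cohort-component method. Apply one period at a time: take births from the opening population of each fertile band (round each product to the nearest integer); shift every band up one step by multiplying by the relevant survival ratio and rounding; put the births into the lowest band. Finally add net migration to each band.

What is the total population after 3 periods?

9507

(Groups numbered youngest = 1 to oldest = 7.)
Period 1.
Births: 1650 × 0.416 = 686, 1360 × 0.14 = 190 — total 876
Group 2: 1930 × 0.972 = 1876
Group 3: 1650 × 0.958 = 1581
Group 4: 1360 × 0.951 = 1293
Group 5: 2320 × 0.928 = 2153
Group 6: 1910 × 0.935 = 1786
Group 7: 770 × 0.927 + 1800 × 0.358 = 714 + 644 = 1358
Net migration: Group 5 + 192 → 2345; Group 7 − 192 → 1166
Population now: 0–14=876, 15–29=1876, 30–44=1581, 45–59=1293, 60–74=2345, 75–89=1786, 90+=1166
Period 2.
Births: 1876 × 0.416 = 780, 1581 × 0.14 = 221 — total 1001
Group 2: 876 × 0.972 = 851
Group 3: 1876 × 0.958 = 1797
Group 4: 1581 × 0.951 = 1504
Group 5: 1293 × 0.928 = 1200
Group 6: 2345 × 0.935 = 2193
Group 7: 1786 × 0.927 + 1166 × 0.358 = 1656 + 417 = 2073
Net migration: Group 5 + 192 → 1392; Group 7 − 192 → 1881
Population now: 0–14=1001, 15–29=851, 30–44=1797, 45–59=1504, 60–74=1392, 75–89=2193, 90+=1881
Period 3.
Births: 851 × 0.416 = 354, 1797 × 0.14 = 252 — total 606
Group 2: 1001 × 0.972 = 973
Group 3: 851 × 0.958 = 815
Group 4: 1797 × 0.951 = 1709
Group 5: 1504 × 0.928 = 1396
Group 6: 1392 × 0.935 = 1302
Group 7: 2193 × 0.927 + 1881 × 0.358 = 2033 + 673 = 2706
Net migration: Group 5 + 192 → 1588; Group 7 − 192 → 2514
Population now: 0–14=606, 15–29=973, 30–44=815, 45–59=1709, 60–74=1588, 75–89=1302, 90+=2514
Total after period 3: 606 + 973 + 815 + 1709 + 1588 + 1302 + 2514 = 9507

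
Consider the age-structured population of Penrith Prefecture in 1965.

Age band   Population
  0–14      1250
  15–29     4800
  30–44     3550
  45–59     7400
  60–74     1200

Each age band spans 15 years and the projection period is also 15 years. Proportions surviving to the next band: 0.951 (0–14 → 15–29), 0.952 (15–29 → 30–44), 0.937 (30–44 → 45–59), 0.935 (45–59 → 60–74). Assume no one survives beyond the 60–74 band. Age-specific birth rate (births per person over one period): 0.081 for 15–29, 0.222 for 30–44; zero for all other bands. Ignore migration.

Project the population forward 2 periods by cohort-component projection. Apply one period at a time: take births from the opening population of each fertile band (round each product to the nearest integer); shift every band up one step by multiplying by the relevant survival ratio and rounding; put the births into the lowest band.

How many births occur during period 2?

Period 1.
Births: 4800 * 0.081 = 389 ; 3550 * 0.222 = 788 ⇒ total 1177
15–29: 1250 * 0.951 = 1189
30–44: 4800 * 0.952 = 4570
45–59: 3550 * 0.937 = 3326
60–74: 7400 * 0.935 = 6919
End of period: [1177, 1189, 4570, 3326, 6919]
Period 2.
Births: 1189 * 0.081 = 96 ; 4570 * 0.222 = 1015 ⇒ total 1111
15–29: 1177 * 0.951 = 1119
30–44: 1189 * 0.952 = 1132
45–59: 4570 * 0.937 = 4282
60–74: 3326 * 0.935 = 3110
End of period: [1111, 1119, 1132, 4282, 3110]

1111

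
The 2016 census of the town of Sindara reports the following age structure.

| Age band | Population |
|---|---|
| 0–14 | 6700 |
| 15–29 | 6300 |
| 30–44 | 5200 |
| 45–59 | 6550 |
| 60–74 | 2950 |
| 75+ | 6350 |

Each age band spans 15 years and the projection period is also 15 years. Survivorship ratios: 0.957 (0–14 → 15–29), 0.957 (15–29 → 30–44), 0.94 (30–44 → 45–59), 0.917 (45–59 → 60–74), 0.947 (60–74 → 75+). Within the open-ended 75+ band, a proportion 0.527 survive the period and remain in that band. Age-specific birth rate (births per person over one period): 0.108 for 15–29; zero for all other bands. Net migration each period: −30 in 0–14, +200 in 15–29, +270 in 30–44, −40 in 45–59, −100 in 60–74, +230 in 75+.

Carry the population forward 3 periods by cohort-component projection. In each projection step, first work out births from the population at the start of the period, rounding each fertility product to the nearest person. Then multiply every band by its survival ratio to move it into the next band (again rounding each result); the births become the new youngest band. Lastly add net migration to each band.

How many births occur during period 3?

89

Let group 1 be 0–14 through group 6 = 75+.
After projecting period 1:
Births: 6300 * 0.108 = 680
Group 2: 6700 * 0.957 = 6412
Group 3: 6300 * 0.957 = 6029
Group 4: 5200 * 0.94 = 4888
Group 5: 6550 * 0.917 = 6006
Group 6: 2950 * 0.947 + 6350 * 0.527 = 2794 + 3346 = 6140
Net migration: Group 1 − 30 → 650; Group 2 + 200 → 6612; Group 3 + 270 → 6299; Group 4 − 40 → 4848; Group 5 − 100 → 5906; Group 6 + 230 → 6370
→ [650, 6612, 6299, 4848, 5906, 6370]
After projecting period 2:
Births: 6612 * 0.108 = 714
Group 2: 650 * 0.957 = 622
Group 3: 6612 * 0.957 = 6328
Group 4: 6299 * 0.94 = 5921
Group 5: 4848 * 0.917 = 4446
Group 6: 5906 * 0.947 + 6370 * 0.527 = 5593 + 3357 = 8950
Net migration: Group 1 − 30 → 684; Group 2 + 200 → 822; Group 3 + 270 → 6598; Group 4 − 40 → 5881; Group 5 − 100 → 4346; Group 6 + 230 → 9180
→ [684, 822, 6598, 5881, 4346, 9180]
After projecting period 3:
Births: 822 * 0.108 = 89
Group 2: 684 * 0.957 = 655
Group 3: 822 * 0.957 = 787
Group 4: 6598 * 0.94 = 6202
Group 5: 5881 * 0.917 = 5393
Group 6: 4346 * 0.947 + 9180 * 0.527 = 4116 + 4838 = 8954
Net migration: Group 1 − 30 → 59; Group 2 + 200 → 855; Group 3 + 270 → 1057; Group 4 − 40 → 6162; Group 5 − 100 → 5293; Group 6 + 230 → 9184
→ [59, 855, 1057, 6162, 5293, 9184]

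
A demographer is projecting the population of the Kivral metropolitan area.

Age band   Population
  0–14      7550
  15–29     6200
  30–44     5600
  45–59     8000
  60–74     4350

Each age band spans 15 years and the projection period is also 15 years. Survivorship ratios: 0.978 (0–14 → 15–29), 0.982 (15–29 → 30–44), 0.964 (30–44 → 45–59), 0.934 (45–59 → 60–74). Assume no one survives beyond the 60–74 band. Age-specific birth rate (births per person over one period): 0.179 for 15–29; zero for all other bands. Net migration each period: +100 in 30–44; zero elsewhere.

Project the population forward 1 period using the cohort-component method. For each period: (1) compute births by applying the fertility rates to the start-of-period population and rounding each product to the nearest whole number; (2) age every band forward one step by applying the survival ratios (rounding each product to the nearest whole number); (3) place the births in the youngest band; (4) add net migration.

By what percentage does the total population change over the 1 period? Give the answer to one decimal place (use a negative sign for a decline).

Let group 1 be 0–14 through group 5 = 60–74.
[period 1]
Births: 6200 × 0.179 = 1110
Group 2: 7550 × 0.978 = 7384
Group 3: 6200 × 0.982 = 6088
Group 4: 5600 × 0.964 = 5398
Group 5: 8000 × 0.934 = 7472
Net migration: Group 3 + 100 → 6188
Population now: 0–14=1110, 15–29=7384, 30–44=6188, 45–59=5398, 60–74=7472
Total: 31700 → 27552; change = -4148; percentage change = -13.1%

-13.1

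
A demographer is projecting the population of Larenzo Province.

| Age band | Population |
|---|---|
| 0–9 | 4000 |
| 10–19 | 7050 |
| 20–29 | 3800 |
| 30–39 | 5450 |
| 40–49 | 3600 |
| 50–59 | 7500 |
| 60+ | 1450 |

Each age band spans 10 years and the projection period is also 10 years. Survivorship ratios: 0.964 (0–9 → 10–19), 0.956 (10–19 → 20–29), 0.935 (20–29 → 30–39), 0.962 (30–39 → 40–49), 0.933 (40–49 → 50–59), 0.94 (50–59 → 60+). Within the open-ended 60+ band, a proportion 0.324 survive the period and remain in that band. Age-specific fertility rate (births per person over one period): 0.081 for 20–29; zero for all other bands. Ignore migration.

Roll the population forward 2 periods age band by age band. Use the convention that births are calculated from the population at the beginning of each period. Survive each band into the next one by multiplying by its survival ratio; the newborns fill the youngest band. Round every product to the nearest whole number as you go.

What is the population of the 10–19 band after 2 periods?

Call the groups 1 to 7, youngest first.
Period 1:
Births: 3800 × 0.081 = 308
Group 2: 4000 × 0.964 = 3856
Group 3: 7050 × 0.956 = 6740
Group 4: 3800 × 0.935 = 3553
Group 5: 5450 × 0.962 = 5243
Group 6: 3600 × 0.933 = 3359
Group 7: 7500 × 0.94 + 1450 × 0.324 = 7050 + 470 = 7520
→ [308, 3856, 6740, 3553, 5243, 3359, 7520]
Period 2:
Births: 6740 × 0.081 = 546
Group 2: 308 × 0.964 = 297
Group 3: 3856 × 0.956 = 3686
Group 4: 6740 × 0.935 = 6302
Group 5: 3553 × 0.962 = 3418
Group 6: 5243 × 0.933 = 4892
Group 7: 3359 × 0.94 + 7520 × 0.324 = 3157 + 2436 = 5593
→ [546, 297, 3686, 6302, 3418, 4892, 5593]

297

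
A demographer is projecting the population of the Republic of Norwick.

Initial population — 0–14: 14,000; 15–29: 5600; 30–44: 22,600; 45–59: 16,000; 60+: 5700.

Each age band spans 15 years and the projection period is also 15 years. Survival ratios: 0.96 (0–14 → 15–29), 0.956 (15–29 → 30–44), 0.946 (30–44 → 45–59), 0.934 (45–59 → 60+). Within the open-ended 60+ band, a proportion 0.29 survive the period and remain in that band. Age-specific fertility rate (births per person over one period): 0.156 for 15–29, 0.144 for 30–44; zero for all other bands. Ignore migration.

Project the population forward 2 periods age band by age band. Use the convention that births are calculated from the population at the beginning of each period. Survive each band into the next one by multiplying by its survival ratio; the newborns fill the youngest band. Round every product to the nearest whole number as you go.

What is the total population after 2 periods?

49527

After projecting period 1:
Births: 5600 × 0.156 = 874 ; 22600 × 0.144 = 3254 — total 4128
15–29: 14000 × 0.96 = 13440
30–44: 5600 × 0.956 = 5354
45–59: 22600 × 0.946 = 21380
60+: 16000 × 0.934 + 5700 × 0.29 = 14944 + 1653 = 16597
End of period: [4128, 13440, 5354, 21380, 16597]
After projecting period 2:
Births: 13440 × 0.156 = 2097 ; 5354 × 0.144 = 771 — total 2868
15–29: 4128 × 0.96 = 3963
30–44: 13440 × 0.956 = 12849
45–59: 5354 × 0.946 = 5065
60+: 21380 × 0.934 + 16597 × 0.29 = 19969 + 4813 = 24782
End of period: [2868, 3963, 12849, 5065, 24782]
Total after period 2: 2868 + 3963 + 12849 + 5065 + 24782 = 49527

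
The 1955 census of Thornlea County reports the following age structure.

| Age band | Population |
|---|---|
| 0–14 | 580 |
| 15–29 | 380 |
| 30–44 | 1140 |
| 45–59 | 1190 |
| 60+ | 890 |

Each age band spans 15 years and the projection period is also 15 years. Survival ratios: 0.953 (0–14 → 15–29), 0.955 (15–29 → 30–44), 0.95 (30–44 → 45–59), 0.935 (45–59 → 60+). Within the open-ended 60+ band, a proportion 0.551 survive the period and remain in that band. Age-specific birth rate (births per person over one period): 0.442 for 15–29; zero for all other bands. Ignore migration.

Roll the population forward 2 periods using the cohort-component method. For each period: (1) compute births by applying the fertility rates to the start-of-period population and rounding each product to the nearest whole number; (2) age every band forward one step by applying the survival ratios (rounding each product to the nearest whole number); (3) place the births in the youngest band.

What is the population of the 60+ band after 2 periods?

(Groups numbered youngest = 1 to oldest = 5.)
After projecting period 1:
Births: 380 * 0.442 = 168
Group 2: 580 * 0.953 = 553
Group 3: 380 * 0.955 = 363
Group 4: 1140 * 0.95 = 1083
Group 5: 1190 * 0.935 + 890 * 0.551 = 1113 + 490 = 1603
End of period: [168, 553, 363, 1083, 1603]
After projecting period 2:
Births: 553 * 0.442 = 244
Group 2: 168 * 0.953 = 160
Group 3: 553 * 0.955 = 528
Group 4: 363 * 0.95 = 345
Group 5: 1083 * 0.935 + 1603 * 0.551 = 1013 + 883 = 1896
End of period: [244, 160, 528, 345, 1896]

1896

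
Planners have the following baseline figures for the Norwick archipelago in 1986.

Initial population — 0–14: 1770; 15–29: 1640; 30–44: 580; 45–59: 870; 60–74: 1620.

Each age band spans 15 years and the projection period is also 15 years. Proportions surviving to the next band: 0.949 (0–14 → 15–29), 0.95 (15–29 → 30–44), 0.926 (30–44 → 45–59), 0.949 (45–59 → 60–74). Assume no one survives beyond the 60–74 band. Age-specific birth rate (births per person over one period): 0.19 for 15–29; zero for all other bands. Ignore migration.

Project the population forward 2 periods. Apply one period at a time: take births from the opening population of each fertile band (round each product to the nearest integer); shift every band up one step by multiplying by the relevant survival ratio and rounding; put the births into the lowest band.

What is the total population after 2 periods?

4164

Numbering the bands 1..5 from youngest to oldest:
After projecting period 1:
Births: 1640 * 0.19 = 312
Band 2: 1770 * 0.949 = 1680
Band 3: 1640 * 0.95 = 1558
Band 4: 580 * 0.926 = 537
Band 5: 870 * 0.949 = 826
Giving 312 / 1680 / 1558 / 537 / 826.
After projecting period 2:
Births: 1680 * 0.19 = 319
Band 2: 312 * 0.949 = 296
Band 3: 1680 * 0.95 = 1596
Band 4: 1558 * 0.926 = 1443
Band 5: 537 * 0.949 = 510
Giving 319 / 296 / 1596 / 1443 / 510.
Total after period 2: 319 + 296 + 1596 + 1443 + 510 = 4164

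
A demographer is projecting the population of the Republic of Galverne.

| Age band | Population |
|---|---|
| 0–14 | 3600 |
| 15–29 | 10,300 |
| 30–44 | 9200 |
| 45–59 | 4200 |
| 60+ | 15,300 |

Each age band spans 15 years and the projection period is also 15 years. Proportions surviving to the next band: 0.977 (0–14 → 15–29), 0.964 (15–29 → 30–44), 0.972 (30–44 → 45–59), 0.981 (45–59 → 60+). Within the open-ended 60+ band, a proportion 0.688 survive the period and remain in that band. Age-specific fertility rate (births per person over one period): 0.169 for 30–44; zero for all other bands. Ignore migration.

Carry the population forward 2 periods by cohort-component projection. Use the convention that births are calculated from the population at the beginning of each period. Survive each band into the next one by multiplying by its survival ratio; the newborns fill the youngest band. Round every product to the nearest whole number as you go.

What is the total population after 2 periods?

Let group 1 be 0–14 through group 5 = 60+.
Period 1.
Births: 9200 * 0.169 = 1555
Group 2: 3600 * 0.977 = 3517
Group 3: 10300 * 0.964 = 9929
Group 4: 9200 * 0.972 = 8942
Group 5: 4200 * 0.981 + 15300 * 0.688 = 4120 + 10526 = 14646
Population now: 0–14=1555, 15–29=3517, 30–44=9929, 45–59=8942, 60+=14646
Period 2.
Births: 9929 * 0.169 = 1678
Group 2: 1555 * 0.977 = 1519
Group 3: 3517 * 0.964 = 3390
Group 4: 9929 * 0.972 = 9651
Group 5: 8942 * 0.981 + 14646 * 0.688 = 8772 + 10076 = 18848
Population now: 0–14=1678, 15–29=1519, 30–44=3390, 45–59=9651, 60+=18848
Total after period 2: 1678 + 1519 + 3390 + 9651 + 18848 = 35086

35086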